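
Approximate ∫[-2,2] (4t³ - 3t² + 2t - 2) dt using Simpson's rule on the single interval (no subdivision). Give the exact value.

S = (b−a)/6 · [f(-2) + 4f(0) + f(2)] = 0.666667·[(-50) + 4·(-2) + 22] = -24.

-24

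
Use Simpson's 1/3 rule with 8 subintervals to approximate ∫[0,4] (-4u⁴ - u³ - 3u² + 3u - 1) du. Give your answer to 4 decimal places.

h = (4 − 0)/8 = 0.5.
Nodes u₀,…,u₈ = 0, 0.5, 1, 1.5, 2, 2.5, 3, 3.5, 4.
f(u) = -4u⁴ - u³ - 3u² + 3u - 1: f₀=-1, f₁=-0.625, f₂=-6, f₃=-26.875, f₄=-79, f₅=-184.125, f₆=-370, f₇=-670.375, f₈=-1125.
(h/3)·[f₀ + 4f₁ + 2f₂ + 4f₃ + 2f₄ + 4f₅ + 2f₆ + 4f₇ + f₈] = 0.166667·(-5564) = -927.3333.

-927.3333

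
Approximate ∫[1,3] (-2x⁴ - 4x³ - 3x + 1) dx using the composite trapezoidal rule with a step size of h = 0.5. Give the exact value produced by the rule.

-193.125

h = (3 − 1)/4 = 0.5.
Nodes x₀,…,x₄ = 1, 1.5, 2, 2.5, 3.
f(x) = -2x⁴ - 4x³ - 3x + 1: f₀=-8, f₁=-27.125, f₂=-69, f₃=-147.125, f₄=-278.
(h/2)·[f₀ + 2f₁ + 2f₂ + 2f₃ + f₄] = 0.25·(-772.5) = -193.125.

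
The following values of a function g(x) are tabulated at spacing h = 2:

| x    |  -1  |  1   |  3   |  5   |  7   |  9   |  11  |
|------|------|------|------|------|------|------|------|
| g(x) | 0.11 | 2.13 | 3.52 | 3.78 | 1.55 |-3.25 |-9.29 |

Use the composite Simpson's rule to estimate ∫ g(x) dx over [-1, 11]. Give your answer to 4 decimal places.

7.7333

h = 2, n = 6.
(h/3)·[y₀ + 4y₁ + 2y₂ + 4y₃ + 2y₄ + 4y₅ + y₆] = 0.666667·(11.60) = 7.7333.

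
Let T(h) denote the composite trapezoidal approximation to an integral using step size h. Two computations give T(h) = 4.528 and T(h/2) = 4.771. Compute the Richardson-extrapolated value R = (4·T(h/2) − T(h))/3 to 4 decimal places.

4.8520

R = (4·T(h/2) − T(h)) / 3 = (4·4.771 − 4.528)/3 = (14.556)/3 = 4.8520.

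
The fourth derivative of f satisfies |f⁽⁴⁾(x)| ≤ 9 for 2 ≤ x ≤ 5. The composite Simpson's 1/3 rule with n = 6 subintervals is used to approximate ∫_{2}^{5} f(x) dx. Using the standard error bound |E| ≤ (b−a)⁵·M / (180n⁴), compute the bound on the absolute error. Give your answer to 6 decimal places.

0.009375

|E| ≤ (3)⁵·9 / (180·6⁴) = 2187/233280 = 0.009375.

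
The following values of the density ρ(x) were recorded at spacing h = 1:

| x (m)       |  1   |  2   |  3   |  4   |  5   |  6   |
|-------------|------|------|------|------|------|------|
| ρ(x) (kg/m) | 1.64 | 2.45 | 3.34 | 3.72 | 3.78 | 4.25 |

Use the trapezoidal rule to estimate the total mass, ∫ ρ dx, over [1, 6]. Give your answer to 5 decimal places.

16.23500

h = 1, n = 5.
(h/2)·[y₀ + 2y₁ + 2y₂ + 2y₃ + 2y₄ + y₅] = 0.5·(32.47) = 16.23500.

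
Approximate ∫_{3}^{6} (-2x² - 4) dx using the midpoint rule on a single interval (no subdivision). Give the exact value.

M = (b−a)·f(4.5) = 3·(-44.5) = -133.5.

-133.5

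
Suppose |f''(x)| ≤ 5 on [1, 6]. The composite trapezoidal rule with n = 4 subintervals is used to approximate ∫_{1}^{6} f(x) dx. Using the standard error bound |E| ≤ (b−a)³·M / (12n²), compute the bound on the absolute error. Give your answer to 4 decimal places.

|E| ≤ (5)³·5 / (12·4²) = 625/192 = 3.2552.

3.2552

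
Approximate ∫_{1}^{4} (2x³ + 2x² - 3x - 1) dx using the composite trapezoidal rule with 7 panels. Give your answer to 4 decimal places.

h = (4 − 1)/7 = 0.428571.
Nodes x₀,…,x₇ = 1, 1.428571, 1.857143, 2.285714, 2.714286, 3.142857, 3.571429, 4.
f(x) = 2x³ + 2x² - 3x - 1: f₀=0, f₁=4.626822, f₂=13.137026, f₃=26.475219, f₄=45.586006, f₅=71.413994, f₆=104.903790, f₇=147.
(h/2)·[f₀ + 2f₁ + 2f₂ + 2f₃ + 2f₄ + 2f₅ + 2f₆ + f₇] = 0.214286·(679.285714) = 145.5612.

145.5612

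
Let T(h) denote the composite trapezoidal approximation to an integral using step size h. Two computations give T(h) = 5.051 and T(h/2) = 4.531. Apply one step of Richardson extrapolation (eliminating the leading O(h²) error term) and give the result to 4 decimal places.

R = (4·T(h/2) − T(h)) / 3 = (4·4.531 − 5.051)/3 = (13.073)/3 = 4.3577.

4.3577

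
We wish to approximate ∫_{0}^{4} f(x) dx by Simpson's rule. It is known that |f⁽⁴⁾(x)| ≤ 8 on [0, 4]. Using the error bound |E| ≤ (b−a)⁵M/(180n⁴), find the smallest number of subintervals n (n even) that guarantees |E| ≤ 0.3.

Need 8192/(180n⁴) ≤ 0.3.
n⁴ ≥ 8192/(180·0.3) = 151.704 ⇒ n ≥ 3.5095, so the smallest even n is 4. (n must be even for Simpson's rule.)

4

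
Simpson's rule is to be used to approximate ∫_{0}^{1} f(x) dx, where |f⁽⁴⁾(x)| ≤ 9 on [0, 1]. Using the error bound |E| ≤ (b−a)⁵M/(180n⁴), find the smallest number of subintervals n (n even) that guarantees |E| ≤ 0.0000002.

Need 9/(180n⁴) ≤ 0.0000002.
n⁴ ≥ 9/(180·0.0000002) = 250000 ⇒ n ≥ 22.3607, so the smallest even n is 24. (n must be even for Simpson's rule.)

24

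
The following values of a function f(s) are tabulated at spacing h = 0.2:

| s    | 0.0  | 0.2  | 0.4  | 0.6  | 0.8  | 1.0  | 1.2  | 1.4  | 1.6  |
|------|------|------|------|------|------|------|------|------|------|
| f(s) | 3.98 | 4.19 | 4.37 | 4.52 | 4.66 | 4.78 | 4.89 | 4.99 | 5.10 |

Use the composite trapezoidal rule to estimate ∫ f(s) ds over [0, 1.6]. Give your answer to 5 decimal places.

7.38800

h = 0.2, n = 8.
(h/2)·[y₀ + 2y₁ + 2y₂ + 2y₃ + 2y₄ + 2y₅ + 2y₆ + 2y₇ + y₈] = 0.1·(73.88) = 7.38800.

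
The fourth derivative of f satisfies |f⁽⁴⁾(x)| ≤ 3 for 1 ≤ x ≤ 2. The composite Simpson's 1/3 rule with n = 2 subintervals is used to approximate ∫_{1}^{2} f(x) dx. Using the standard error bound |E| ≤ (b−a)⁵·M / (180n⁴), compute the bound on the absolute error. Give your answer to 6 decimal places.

0.001042

|E| ≤ (1)⁵·3 / (180·2⁴) = 3/2880 = 0.001042.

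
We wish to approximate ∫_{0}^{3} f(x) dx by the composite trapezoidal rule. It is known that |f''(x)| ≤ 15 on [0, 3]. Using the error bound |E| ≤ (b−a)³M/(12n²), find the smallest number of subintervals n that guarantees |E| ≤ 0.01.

59

Need 405/(12n²) ≤ 0.01.
n² ≥ 405/(12·0.01) = 3375 ⇒ n ≥ 58.0948, so the smallest n is 59.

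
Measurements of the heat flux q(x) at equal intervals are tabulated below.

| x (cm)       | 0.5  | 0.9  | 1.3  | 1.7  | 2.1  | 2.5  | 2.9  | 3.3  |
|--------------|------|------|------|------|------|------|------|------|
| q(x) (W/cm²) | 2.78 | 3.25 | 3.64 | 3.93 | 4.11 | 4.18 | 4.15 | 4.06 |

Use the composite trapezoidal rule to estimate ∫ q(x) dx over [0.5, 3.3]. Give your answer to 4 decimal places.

10.6720

h = 0.4, n = 7.
(h/2)·[y₀ + 2y₁ + 2y₂ + 2y₃ + 2y₄ + 2y₅ + 2y₆ + y₇] = 0.2·(53.36) = 10.6720.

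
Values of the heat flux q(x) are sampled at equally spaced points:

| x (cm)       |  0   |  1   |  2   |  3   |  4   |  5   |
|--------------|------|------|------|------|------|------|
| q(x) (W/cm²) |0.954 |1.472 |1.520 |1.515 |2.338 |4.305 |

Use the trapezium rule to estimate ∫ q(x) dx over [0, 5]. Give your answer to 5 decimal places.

9.47450

h = 1, n = 5.
(h/2)·[y₀ + 2y₁ + 2y₂ + 2y₃ + 2y₄ + y₅] = 0.5·(18.949) = 9.47450.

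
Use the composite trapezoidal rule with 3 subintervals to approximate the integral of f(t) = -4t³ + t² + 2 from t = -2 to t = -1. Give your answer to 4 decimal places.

19.6852

h = (-1 − (-2))/3 = 0.333333.
Nodes t₀,…,t₃ = -2, -1.666667, -1.333333, -1.
f(t) = -4t³ + t² + 2: f₀=38, f₁=23.296296, f₂=13.259259, f₃=7.
(h/2)·[f₀ + 2f₁ + 2f₂ + f₃] = 0.166667·(118.111111) = 19.6852.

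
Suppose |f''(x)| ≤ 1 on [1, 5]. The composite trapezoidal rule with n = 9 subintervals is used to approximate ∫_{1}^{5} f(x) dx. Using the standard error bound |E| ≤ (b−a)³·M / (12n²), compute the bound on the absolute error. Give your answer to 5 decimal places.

|E| ≤ (4)³·1 / (12·9²) = 64/972 = 0.06584.

0.06584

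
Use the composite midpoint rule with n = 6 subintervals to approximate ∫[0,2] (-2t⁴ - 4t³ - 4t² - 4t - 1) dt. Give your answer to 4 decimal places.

h = (2 − 0)/6 = 0.333333.
Midpoints m₁,…,m₆ = 0.166667, 0.5, 0.833333, 1.166667, 1.5, 1.833333.
f(m₁)=-1.797840, f(m₂)=-4.625, f(m₃)=-10.390432, f(m₄)=-21.168210, f(m₅)=-39.625, f(m₆)=-69.020062.
h·[f(m₁) + f(m₂) + f(m₃) + f(m₄) + f(m₅) + f(m₆)] = 0.333333·(-146.626543) = -48.8755.

-48.8755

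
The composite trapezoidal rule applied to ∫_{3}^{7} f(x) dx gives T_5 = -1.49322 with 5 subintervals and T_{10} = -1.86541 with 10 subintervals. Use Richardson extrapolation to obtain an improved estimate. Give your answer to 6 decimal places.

-1.989473

R = (4·T_{10} − T_5) / 3 = (4·(-1.86541) − (-1.49322))/3 = (-5.96842)/3 = -1.989473.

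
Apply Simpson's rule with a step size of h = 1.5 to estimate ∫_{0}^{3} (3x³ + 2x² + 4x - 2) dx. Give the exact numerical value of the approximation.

h = (3 − 0)/2 = 1.5.
Nodes x₀,…,x₂ = 0, 1.5, 3.
f(x) = 3x³ + 2x² + 4x - 2: f₀=-2, f₁=18.625, f₂=109.
(h/3)·[f₀ + 4f₁ + f₂] = 0.5·(181.5) = 90.75.

90.75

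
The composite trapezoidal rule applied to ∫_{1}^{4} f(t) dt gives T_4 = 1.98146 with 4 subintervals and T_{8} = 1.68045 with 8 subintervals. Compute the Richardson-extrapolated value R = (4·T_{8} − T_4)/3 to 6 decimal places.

1.580113

R = (4·T_{8} − T_4) / 3 = (4·1.68045 − 1.98146)/3 = (4.74034)/3 = 1.580113.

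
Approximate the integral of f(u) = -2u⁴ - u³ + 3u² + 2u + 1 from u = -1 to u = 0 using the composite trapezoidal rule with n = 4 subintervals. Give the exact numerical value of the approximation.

0.85546875

h = (0 − (-1))/4 = 0.25.
Nodes u₀,…,u₄ = -1, -0.75, -0.5, -0.25, 0.
f(u) = -2u⁴ - u³ + 3u² + 2u + 1: f₀=1, f₁=0.9765625, f₂=0.75, f₃=0.6953125, f₄=1.
(h/2)·[f₀ + 2f₁ + 2f₂ + 2f₃ + f₄] = 0.125·(6.84375) = 0.85546875.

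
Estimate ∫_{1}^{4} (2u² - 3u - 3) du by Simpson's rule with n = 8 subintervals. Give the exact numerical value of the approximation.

h = (4 − 1)/8 = 0.375.
Nodes u₀,…,u₈ = 1, 1.375, 1.75, 2.125, 2.5, 2.875, 3.25, 3.625, 4.
f(u) = 2u² - 3u - 3: f₀=-4, f₁=-3.34375, f₂=-2.125, f₃=-0.34375, f₄=2, f₅=4.90625, f₆=8.375, f₇=12.40625, f₈=17.
(h/3)·[f₀ + 4f₁ + 2f₂ + 4f₃ + 2f₄ + 4f₅ + 2f₆ + 4f₇ + f₈] = 0.125·(84) = 10.5.

10.5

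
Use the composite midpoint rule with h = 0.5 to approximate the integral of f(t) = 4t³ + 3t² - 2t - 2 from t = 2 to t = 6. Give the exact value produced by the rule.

h = (6 − 2)/8 = 0.5.
Midpoints m₁,…,m₈ = 2.25, 2.75, 3.25, 3.75, 4.25, 4.75, 5.25, 5.75.
f(m₁)=54.25, f(m₂)=98.375, f(m₃)=160.5, f(m₄)=243.625, f(m₅)=350.75, f(m₆)=484.875, f(m₇)=649, f(m₈)=846.125.
h·[f(m₁) + f(m₂) + f(m₃) + f(m₄) + f(m₅) + f(m₆) + f(m₇) + f(m₈)] = 0.5·(2887.5) = 1443.75.

1443.75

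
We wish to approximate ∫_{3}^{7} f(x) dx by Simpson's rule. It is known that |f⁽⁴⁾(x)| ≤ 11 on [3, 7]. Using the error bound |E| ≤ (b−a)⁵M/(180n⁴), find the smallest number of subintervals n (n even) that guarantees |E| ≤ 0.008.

10

Need 11264/(180n⁴) ≤ 0.008.
n⁴ ≥ 11264/(180·0.008) = 7822.22 ⇒ n ≥ 9.4044, so the smallest even n is 10. (n must be even for Simpson's rule.)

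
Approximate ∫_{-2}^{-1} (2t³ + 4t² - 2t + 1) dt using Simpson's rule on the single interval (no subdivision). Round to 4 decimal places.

S = (b−a)/6 · [f(-2) + 4f(-1.5) + f(-1)] = 0.166667·[5 + 4·6.25 + 5] = 5.8333.

5.8333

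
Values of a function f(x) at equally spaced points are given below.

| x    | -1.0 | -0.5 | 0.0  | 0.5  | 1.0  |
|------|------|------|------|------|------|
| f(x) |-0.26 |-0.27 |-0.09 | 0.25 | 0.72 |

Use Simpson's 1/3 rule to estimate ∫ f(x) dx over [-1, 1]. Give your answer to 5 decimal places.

0.03333

h = 0.5, n = 4.
(h/3)·[y₀ + 4y₁ + 2y₂ + 4y₃ + y₄] = 0.166667·(0.20) = 0.03333.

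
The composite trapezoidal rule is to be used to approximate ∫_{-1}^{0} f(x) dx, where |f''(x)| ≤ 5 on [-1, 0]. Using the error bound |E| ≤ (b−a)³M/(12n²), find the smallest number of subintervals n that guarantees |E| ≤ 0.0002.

46

Need 5/(12n²) ≤ 0.0002.
n² ≥ 5/(12·0.0002) = 2083.33 ⇒ n ≥ 45.6435, so the smallest n is 46.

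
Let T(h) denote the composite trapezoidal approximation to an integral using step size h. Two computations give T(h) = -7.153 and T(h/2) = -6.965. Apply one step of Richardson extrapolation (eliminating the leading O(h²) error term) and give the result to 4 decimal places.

R = (4·T(h/2) − T(h)) / 3 = (4·(-6.965) − (-7.153))/3 = (-20.707)/3 = -6.9023.

-6.9023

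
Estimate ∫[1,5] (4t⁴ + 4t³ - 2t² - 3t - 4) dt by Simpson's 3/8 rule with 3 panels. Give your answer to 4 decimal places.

3003.7037

h = (5 − 1)/3 = 1.333333.
Nodes t₀,…,t₃ = 1, 2.333333, 3.666667, 5.
f(t) = 4t⁴ + 4t³ - 2t² - 3t - 4: f₀=-1, f₁=147.493827, f₂=878.308642, f₃=2931.
(3h/8)·[f₀ + 3f₁ + 3f₂ + f₃] = 0.5·(6007.407407) = 3003.7037.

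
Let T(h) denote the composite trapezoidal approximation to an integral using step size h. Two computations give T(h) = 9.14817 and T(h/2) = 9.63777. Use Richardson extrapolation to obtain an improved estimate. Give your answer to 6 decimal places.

R = (4·T(h/2) − T(h)) / 3 = (4·9.63777 − 9.14817)/3 = (29.40291)/3 = 9.800970.

9.800970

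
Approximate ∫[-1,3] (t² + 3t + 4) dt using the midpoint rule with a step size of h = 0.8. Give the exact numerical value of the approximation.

37.12

h = (3 − (-1))/5 = 0.8.
Midpoints m₁,…,m₅ = -0.6, 0.2, 1, 1.8, 2.6.
f(m₁)=2.56, f(m₂)=4.64, f(m₃)=8, f(m₄)=12.64, f(m₅)=18.56.
h·[f(m₁) + f(m₂) + f(m₃) + f(m₄) + f(m₅)] = 0.8·(46.4) = 37.12.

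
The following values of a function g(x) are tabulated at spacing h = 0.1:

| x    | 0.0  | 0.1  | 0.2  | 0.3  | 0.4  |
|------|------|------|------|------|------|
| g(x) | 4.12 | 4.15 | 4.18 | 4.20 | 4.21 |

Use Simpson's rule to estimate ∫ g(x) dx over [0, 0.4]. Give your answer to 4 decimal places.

1.6697

h = 0.1, n = 4.
(h/3)·[y₀ + 4y₁ + 2y₂ + 4y₃ + y₄] = 0.033333·(50.09) = 1.6697.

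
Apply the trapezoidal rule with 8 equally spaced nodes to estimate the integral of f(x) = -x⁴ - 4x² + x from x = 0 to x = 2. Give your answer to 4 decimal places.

h = (2 − 0)/7 = 0.285714.
Nodes x₀,…,x₇ = 0, 0.285714, 0.571429, 0.857143, 1.142857, 1.428571, 1.714286, 2.
f(x) = -x⁴ - 4x² + x: f₀=0, f₁=-0.047480, f₂=-0.841316, f₃=-2.621408, f₄=-5.787589, f₅=-10.899625, f₆=-18.677218, f₇=-30.
(h/2)·[f₀ + 2f₁ + 2f₂ + 2f₃ + 2f₄ + 2f₅ + 2f₆ + f₇] = 0.142857·(-107.749271) = -15.3928.

-15.3928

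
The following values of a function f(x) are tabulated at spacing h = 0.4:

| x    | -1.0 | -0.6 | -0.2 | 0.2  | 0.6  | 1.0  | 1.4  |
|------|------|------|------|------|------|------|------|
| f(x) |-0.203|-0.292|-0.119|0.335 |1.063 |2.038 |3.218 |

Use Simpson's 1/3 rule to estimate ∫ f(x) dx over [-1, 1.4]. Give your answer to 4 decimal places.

1.7636

h = 0.4, n = 6.
(h/3)·[y₀ + 4y₁ + 2y₂ + 4y₃ + 2y₄ + 4y₅ + y₆] = 0.133333·(13.227) = 1.7636.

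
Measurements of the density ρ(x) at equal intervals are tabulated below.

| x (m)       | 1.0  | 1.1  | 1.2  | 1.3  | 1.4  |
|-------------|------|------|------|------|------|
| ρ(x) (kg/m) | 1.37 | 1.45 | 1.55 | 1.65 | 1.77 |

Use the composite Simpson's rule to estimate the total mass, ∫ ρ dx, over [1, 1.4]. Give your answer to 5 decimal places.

h = 0.1, n = 4.
(h/3)·[y₀ + 4y₁ + 2y₂ + 4y₃ + y₄] = 0.033333·(18.64) = 0.62133.

0.62133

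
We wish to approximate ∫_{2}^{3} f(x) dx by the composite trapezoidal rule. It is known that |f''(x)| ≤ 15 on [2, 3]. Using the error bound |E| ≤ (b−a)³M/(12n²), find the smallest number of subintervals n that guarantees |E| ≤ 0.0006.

Need 15/(12n²) ≤ 0.0006.
n² ≥ 15/(12·0.0006) = 2083.33 ⇒ n ≥ 45.6435, so the smallest n is 46.

46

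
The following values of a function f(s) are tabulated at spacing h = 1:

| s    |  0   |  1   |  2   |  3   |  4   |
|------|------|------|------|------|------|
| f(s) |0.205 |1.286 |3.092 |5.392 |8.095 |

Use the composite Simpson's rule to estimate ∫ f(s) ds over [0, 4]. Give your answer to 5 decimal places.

13.73200

h = 1, n = 4.
(h/3)·[y₀ + 4y₁ + 2y₂ + 4y₃ + y₄] = 0.333333·(41.196) = 13.73200.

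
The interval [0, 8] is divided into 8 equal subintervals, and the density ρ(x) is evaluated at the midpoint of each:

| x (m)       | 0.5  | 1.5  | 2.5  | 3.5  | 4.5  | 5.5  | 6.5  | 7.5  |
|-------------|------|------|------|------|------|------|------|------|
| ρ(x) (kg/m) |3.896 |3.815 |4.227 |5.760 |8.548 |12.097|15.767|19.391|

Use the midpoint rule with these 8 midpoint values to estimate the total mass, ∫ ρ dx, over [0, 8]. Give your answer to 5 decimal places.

h = 1, n = 8.
h·[y(m₁) + y(m₂) + y(m₃) + y(m₄) + y(m₅) + y(m₆) + y(m₇) + y(m₈)] = 1·(73.501) = 73.50100.

73.50100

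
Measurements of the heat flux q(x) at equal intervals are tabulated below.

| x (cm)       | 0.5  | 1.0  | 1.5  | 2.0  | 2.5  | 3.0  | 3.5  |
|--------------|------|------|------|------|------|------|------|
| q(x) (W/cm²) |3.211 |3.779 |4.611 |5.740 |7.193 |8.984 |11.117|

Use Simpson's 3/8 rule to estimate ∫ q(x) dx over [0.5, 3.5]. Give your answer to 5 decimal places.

h = 0.5, n = 6.
(3h/8)·[y₀ + 3y₁ + 3y₂ + 2y₃ + 3y₄ + 3y₅ + y₆] = 0.1875·(99.509) = 18.65794.

18.65794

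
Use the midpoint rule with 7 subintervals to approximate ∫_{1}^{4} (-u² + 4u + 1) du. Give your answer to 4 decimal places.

h = (4 − 1)/7 = 0.428571.
Midpoints m₁,…,m₇ = 1.214286, 1.642857, 2.071429, 2.5, 2.928571, 3.357143, 3.785714.
f(m₁)=4.382653, f(m₂)=4.872449, f(m₃)=4.994898, f(m₄)=4.75, f(m₅)=4.137755, f(m₆)=3.158163, f(m₇)=1.811224.
h·[f(m₁) + f(m₂) + f(m₃) + f(m₄) + f(m₅) + f(m₆) + f(m₇)] = 0.428571·(28.107143) = 12.0459.

12.0459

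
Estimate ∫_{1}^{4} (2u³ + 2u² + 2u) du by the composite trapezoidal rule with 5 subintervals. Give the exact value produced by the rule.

h = (4 − 1)/5 = 0.6.
Nodes u₀,…,u₅ = 1, 1.6, 2.2, 2.8, 3.4, 4.
f(u) = 2u³ + 2u² + 2u: f₀=6, f₁=16.512, f₂=35.376, f₃=65.184, f₄=108.528, f₅=168.
(h/2)·[f₀ + 2f₁ + 2f₂ + 2f₃ + 2f₄ + f₅] = 0.3·(625.2) = 187.56.

187.56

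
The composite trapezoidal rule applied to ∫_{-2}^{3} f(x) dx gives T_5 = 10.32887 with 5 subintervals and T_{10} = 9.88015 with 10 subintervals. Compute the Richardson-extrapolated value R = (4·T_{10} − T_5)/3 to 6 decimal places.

9.730577

R = (4·T_{10} − T_5) / 3 = (4·9.88015 − 10.32887)/3 = (29.19173)/3 = 9.730577.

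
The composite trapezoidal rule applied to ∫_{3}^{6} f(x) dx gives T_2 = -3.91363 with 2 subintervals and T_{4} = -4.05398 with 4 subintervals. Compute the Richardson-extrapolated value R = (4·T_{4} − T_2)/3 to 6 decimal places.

R = (4·T_{4} − T_2) / 3 = (4·(-4.05398) − (-3.91363))/3 = (-12.30229)/3 = -4.100763.

-4.100763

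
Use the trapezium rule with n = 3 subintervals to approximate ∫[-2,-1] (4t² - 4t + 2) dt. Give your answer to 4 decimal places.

17.4074

h = (-1 − (-2))/3 = 0.333333.
Nodes t₀,…,t₃ = -2, -1.666667, -1.333333, -1.
f(t) = 4t² - 4t + 2: f₀=26, f₁=19.777778, f₂=14.444444, f₃=10.
(h/2)·[f₀ + 2f₁ + 2f₂ + f₃] = 0.166667·(104.444444) = 17.4074.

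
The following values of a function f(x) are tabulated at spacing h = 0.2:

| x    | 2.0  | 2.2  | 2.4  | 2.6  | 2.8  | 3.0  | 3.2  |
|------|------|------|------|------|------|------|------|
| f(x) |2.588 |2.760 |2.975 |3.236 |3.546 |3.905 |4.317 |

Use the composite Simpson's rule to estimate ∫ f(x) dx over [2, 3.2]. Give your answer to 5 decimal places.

h = 0.2, n = 6.
(h/3)·[y₀ + 4y₁ + 2y₂ + 4y₃ + 2y₄ + 4y₅ + y₆] = 0.066667·(59.551) = 3.97007.

3.97007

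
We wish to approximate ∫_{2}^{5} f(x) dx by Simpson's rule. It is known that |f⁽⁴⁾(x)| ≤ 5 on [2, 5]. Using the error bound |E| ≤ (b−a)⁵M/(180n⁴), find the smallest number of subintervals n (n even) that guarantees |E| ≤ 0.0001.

18

Need 1215/(180n⁴) ≤ 0.0001.
n⁴ ≥ 1215/(180·0.0001) = 67500 ⇒ n ≥ 16.1185, so the smallest even n is 18. (n must be even for Simpson's rule.)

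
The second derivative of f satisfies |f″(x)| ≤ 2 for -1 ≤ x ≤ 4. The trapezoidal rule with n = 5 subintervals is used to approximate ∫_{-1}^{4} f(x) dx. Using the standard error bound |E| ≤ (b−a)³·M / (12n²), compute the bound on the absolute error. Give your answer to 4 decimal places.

|E| ≤ (5)³·2 / (12·5²) = 250/300 = 0.8333.

0.8333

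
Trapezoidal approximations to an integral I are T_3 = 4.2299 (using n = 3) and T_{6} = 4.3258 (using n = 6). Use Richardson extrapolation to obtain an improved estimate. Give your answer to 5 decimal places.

R = (4·T_{6} − T_3) / 3 = (4·4.3258 − 4.2299)/3 = (13.0733)/3 = 4.35777.

4.35777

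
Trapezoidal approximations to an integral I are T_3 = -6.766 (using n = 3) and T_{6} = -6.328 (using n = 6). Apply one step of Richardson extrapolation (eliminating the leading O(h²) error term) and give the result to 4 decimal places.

R = (4·T_{6} − T_3) / 3 = (4·(-6.328) − (-6.766))/3 = (-18.546)/3 = -6.1820.

-6.1820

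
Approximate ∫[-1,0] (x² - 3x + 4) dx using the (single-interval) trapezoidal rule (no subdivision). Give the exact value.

T = (b−a)/2 · [f(-1) + f(0)] = 0.5·[8 + 4] = 6.

6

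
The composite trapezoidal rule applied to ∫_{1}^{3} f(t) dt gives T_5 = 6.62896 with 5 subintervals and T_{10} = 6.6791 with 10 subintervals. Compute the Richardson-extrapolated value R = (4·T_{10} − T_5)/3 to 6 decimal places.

6.695813

R = (4·T_{10} − T_5) / 3 = (4·6.6791 − 6.62896)/3 = (20.08744)/3 = 6.695813.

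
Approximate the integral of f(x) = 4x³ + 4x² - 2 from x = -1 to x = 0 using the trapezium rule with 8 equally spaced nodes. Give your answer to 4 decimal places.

h = (0 − (-1))/7 = 0.142857.
Nodes x₀,…,x₇ = -1, -0.857143, -0.714286, -0.571429, -0.428571, -0.285714, -0.142857, 0.
f(x) = 4x³ + 4x² - 2: f₀=-2, f₁=-1.580175, f₂=-1.416910, f₃=-1.440233, f₄=-1.580175, f₅=-1.766764, f₆=-1.930029, f₇=-2.
(h/2)·[f₀ + 2f₁ + 2f₂ + 2f₃ + 2f₄ + 2f₅ + 2f₆ + f₇] = 0.071429·(-23.428571) = -1.6735.

-1.6735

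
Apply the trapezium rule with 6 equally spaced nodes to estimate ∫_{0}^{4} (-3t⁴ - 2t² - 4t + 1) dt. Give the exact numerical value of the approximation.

h = (4 − 0)/5 = 0.8.
Nodes t₀,…,t₅ = 0, 0.8, 1.6, 2.4, 3.2, 4.
f(t) = -3t⁴ - 2t² - 4t + 1: f₀=1, f₁=-4.7088, f₂=-30.1808, f₃=-119.6528, f₄=-346.8528, f₅=-815.
(h/2)·[f₀ + 2f₁ + 2f₂ + 2f₃ + 2f₄ + f₅] = 0.4·(-1816.7904) = -726.71616.

-726.71616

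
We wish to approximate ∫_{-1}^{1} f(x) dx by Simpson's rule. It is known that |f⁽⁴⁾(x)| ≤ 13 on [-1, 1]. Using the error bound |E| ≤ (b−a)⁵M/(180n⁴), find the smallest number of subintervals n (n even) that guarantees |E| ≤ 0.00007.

14

Need 416/(180n⁴) ≤ 0.00007.
n⁴ ≥ 416/(180·0.00007) = 33015.9 ⇒ n ≥ 13.4797, so the smallest even n is 14. (n must be even for Simpson's rule.)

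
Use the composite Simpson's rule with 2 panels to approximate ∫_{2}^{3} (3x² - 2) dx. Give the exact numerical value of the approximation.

h = (3 − 2)/2 = 0.5.
Nodes x₀,…,x₂ = 2, 2.5, 3.
f(x) = 3x² - 2: f₀=10, f₁=16.75, f₂=25.
(h/3)·[f₀ + 4f₁ + f₂] = 0.166667·(102) = 17.

17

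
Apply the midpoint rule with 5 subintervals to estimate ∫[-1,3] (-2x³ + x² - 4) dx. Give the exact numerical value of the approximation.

h = (3 − (-1))/5 = 0.8.
Midpoints m₁,…,m₅ = -0.6, 0.2, 1, 1.8, 2.6.
f(m₁)=-3.208, f(m₂)=-3.976, f(m₃)=-5, f(m₄)=-12.424, f(m₅)=-32.392.
h·[f(m₁) + f(m₂) + f(m₃) + f(m₄) + f(m₅)] = 0.8·(-57) = -45.6.

-45.6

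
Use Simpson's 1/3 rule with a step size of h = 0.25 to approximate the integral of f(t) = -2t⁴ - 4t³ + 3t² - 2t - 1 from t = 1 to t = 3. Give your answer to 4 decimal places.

h = (3 − 1)/8 = 0.25.
Nodes t₀,…,t₈ = 1, 1.25, 1.5, 1.75, 2, 2.25, 2.5, 2.75, 3.
f(t) = -2t⁴ - 4t³ + 3t² - 2t - 1: f₀=-6, f₁=-11.5078125, f₂=-20.875, f₃=-35.5078125, f₄=-57, f₅=-87.1328125, f₆=-127.875, f₇=-181.3828125, f₈=-250.
(h/3)·[f₀ + 4f₁ + 2f₂ + 4f₃ + 2f₄ + 4f₅ + 2f₆ + 4f₇ + f₈] = 0.083333·(-1929.625) = -160.8021.

-160.8021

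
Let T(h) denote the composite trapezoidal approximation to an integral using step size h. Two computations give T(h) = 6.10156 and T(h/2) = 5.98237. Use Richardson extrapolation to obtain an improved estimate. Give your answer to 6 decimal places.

5.942640

R = (4·T(h/2) − T(h)) / 3 = (4·5.98237 − 6.10156)/3 = (17.82792)/3 = 5.942640.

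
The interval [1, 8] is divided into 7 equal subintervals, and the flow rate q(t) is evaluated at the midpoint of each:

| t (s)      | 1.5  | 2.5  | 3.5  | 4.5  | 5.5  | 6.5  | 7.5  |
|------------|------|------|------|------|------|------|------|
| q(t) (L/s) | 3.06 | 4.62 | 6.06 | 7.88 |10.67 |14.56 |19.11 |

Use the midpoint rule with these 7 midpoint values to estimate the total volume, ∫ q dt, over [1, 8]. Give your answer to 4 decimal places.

65.9600

h = 1, n = 7.
h·[y(m₁) + y(m₂) + y(m₃) + y(m₄) + y(m₅) + y(m₆) + y(m₇)] = 1·(65.96) = 65.9600.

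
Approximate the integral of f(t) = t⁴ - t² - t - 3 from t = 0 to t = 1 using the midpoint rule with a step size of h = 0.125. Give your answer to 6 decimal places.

-3.634628

h = (1 − 0)/8 = 0.125.
Midpoints m₁,…,m₈ = 0.0625, 0.1875, 0.3125, 0.4375, 0.5625, 0.6875, 0.8125, 0.9375.
f(m₁)=-3.0663909912109375, f(m₂)=-3.2214202880859375, f(m₃)=-3.4006195068359375, f(m₄)=-3.5922698974609375, f(m₅)=-3.7787933349609375, f(m₆)=-3.9367523193359375, f(m₇)=-4.0368499755859375, f(m₈)=-4.0439300537109375.
h·[f(m₁) + f(m₂) + f(m₃) + f(m₄) + f(m₅) + f(m₆) + f(m₇) + f(m₈)] = 0.125·(-29.0770263671875) = -3.634628.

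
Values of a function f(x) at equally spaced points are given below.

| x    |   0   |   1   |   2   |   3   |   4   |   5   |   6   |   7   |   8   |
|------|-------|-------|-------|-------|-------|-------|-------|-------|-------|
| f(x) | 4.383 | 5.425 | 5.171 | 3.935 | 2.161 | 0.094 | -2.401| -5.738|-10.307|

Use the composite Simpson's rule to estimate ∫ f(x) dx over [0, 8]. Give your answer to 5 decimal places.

h = 1, n = 8.
(h/3)·[y₀ + 4y₁ + 2y₂ + 4y₃ + 2y₄ + 4y₅ + 2y₆ + 4y₇ + y₈] = 0.333333·(18.802) = 6.26733.

6.26733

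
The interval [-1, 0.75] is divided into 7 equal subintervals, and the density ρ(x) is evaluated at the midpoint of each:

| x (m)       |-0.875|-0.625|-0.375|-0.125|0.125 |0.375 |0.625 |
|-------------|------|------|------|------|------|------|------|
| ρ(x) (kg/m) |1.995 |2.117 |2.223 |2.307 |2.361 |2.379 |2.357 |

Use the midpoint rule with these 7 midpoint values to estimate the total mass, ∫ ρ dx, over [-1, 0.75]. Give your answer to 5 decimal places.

h = 0.25, n = 7.
h·[y(m₁) + y(m₂) + y(m₃) + y(m₄) + y(m₅) + y(m₆) + y(m₇)] = 0.25·(15.739) = 3.93475.

3.93475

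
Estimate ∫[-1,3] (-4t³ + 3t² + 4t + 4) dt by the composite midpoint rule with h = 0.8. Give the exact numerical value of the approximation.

-18.08

h = (3 − (-1))/5 = 0.8.
Midpoints m₁,…,m₅ = -0.6, 0.2, 1, 1.8, 2.6.
f(m₁)=3.544, f(m₂)=4.888, f(m₃)=7, f(m₄)=-2.408, f(m₅)=-35.624.
h·[f(m₁) + f(m₂) + f(m₃) + f(m₄) + f(m₅)] = 0.8·(-22.6) = -18.08.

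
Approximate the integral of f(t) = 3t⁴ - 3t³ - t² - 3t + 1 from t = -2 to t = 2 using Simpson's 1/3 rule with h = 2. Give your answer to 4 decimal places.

h = (2 − (-2))/2 = 2.
Nodes t₀,…,t₂ = -2, 0, 2.
f(t) = 3t⁴ - 3t³ - t² - 3t + 1: f₀=75, f₁=1, f₂=15.
(h/3)·[f₀ + 4f₁ + f₂] = 0.666667·(94) = 62.6667.

62.6667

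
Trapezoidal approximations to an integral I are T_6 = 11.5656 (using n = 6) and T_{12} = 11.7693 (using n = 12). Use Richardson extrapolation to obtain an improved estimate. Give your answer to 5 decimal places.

R = (4·T_{12} − T_6) / 3 = (4·11.7693 − 11.5656)/3 = (35.5116)/3 = 11.83720.

11.83720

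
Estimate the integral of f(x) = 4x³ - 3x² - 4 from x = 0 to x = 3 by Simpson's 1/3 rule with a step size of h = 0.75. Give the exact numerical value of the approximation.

h = (3 − 0)/4 = 0.75.
Nodes x₀,…,x₄ = 0, 0.75, 1.5, 2.25, 3.
f(x) = 4x³ - 3x² - 4: f₀=-4, f₁=-4, f₂=2.75, f₃=26.375, f₄=77.
(h/3)·[f₀ + 4f₁ + 2f₂ + 4f₃ + f₄] = 0.25·(168) = 42.

42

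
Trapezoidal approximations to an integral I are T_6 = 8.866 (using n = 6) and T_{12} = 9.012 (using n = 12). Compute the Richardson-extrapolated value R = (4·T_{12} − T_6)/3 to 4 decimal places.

R = (4·T_{12} − T_6) / 3 = (4·9.012 − 8.866)/3 = (27.182)/3 = 9.0607.

9.0607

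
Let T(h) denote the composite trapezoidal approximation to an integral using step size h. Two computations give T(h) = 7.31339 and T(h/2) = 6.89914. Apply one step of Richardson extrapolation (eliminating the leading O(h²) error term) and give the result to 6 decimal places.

R = (4·T(h/2) − T(h)) / 3 = (4·6.89914 − 7.31339)/3 = (20.28317)/3 = 6.761057.

6.761057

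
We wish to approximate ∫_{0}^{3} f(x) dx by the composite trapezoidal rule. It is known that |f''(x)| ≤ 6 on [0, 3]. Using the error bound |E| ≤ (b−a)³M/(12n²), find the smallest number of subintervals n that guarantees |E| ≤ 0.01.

Need 162/(12n²) ≤ 0.01.
n² ≥ 162/(12·0.01) = 1350 ⇒ n ≥ 36.7423, so the smallest n is 37.

37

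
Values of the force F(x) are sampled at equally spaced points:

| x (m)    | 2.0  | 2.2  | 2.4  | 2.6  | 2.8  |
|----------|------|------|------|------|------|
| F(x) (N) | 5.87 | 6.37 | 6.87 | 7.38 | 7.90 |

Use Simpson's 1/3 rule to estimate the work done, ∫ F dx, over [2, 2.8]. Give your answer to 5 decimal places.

5.50067

h = 0.2, n = 4.
(h/3)·[y₀ + 4y₁ + 2y₂ + 4y₃ + y₄] = 0.066667·(82.51) = 5.50067.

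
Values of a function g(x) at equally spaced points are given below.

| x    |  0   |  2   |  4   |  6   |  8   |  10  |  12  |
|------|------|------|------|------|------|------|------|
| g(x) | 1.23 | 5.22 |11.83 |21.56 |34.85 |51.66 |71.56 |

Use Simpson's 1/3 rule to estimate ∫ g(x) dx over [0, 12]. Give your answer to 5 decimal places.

319.94000

h = 2, n = 6.
(h/3)·[y₀ + 4y₁ + 2y₂ + 4y₃ + 2y₄ + 4y₅ + y₆] = 0.666667·(479.91) = 319.94000.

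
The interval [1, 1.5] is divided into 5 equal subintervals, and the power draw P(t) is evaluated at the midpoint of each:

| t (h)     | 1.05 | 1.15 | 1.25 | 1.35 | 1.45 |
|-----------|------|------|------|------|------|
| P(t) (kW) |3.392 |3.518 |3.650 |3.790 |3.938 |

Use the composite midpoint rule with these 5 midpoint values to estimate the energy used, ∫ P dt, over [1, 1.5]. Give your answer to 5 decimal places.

h = 0.1, n = 5.
h·[y(m₁) + y(m₂) + y(m₃) + y(m₄) + y(m₅)] = 0.1·(18.288) = 1.82880.

1.82880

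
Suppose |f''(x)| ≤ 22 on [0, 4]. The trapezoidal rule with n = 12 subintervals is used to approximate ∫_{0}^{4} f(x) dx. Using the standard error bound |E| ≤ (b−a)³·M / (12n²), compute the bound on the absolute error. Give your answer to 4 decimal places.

|E| ≤ (4)³·22 / (12·12²) = 1408/1728 = 0.8148.

0.8148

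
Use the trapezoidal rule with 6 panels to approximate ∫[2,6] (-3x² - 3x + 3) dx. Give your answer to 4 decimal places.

h = (6 − 2)/6 = 0.666667.
Nodes x₀,…,x₆ = 2, 2.666667, 3.333333, 4, 4.666667, 5.333333, 6.
f(x) = -3x² - 3x + 3: f₀=-15, f₁=-26.333333, f₂=-40.333333, f₃=-57, f₄=-76.333333, f₅=-98.333333, f₆=-123.
(h/2)·[f₀ + 2f₁ + 2f₂ + 2f₃ + 2f₄ + 2f₅ + f₆] = 0.333333·(-734.666667) = -244.8889.

-244.8889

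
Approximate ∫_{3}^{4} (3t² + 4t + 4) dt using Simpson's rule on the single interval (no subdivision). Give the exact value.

55

S = (b−a)/6 · [f(3) + 4f(3.5) + f(4)] = 0.166667·[43 + 4·54.75 + 68] = 55.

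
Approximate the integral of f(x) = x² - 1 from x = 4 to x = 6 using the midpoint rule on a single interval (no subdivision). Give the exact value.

M = (b−a)·f(5) = 2·(24) = 48.

48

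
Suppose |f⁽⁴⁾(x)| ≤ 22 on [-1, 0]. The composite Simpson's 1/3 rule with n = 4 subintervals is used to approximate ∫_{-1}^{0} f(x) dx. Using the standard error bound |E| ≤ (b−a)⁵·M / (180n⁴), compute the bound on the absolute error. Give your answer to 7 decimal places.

|E| ≤ (1)⁵·22 / (180·4⁴) = 22/46080 = 0.0004774.

0.0004774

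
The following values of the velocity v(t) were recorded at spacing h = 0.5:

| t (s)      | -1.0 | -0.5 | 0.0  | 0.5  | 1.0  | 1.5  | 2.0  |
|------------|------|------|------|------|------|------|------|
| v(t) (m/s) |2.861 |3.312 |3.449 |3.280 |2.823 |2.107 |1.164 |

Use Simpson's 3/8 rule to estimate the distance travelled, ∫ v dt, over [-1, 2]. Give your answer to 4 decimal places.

8.5609

h = 0.5, n = 6.
(3h/8)·[y₀ + 3y₁ + 3y₂ + 2y₃ + 3y₄ + 3y₅ + y₆] = 0.1875·(45.658) = 8.5609.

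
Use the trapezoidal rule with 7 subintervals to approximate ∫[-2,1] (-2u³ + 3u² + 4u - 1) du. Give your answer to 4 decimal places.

8.0510

h = (1 − (-2))/7 = 0.428571.
Nodes u₀,…,u₇ = -2, -1.571429, -1.142857, -0.714286, -0.285714, 0.142857, 0.571429, 1.
f(u) = -2u³ + 3u² + 4u - 1: f₀=19, f₁=7.883382, f₂=1.332362, f₃=-1.597668, f₄=-1.851312, f₅=-0.373178, f₆=1.892128, f₇=4.
(h/2)·[f₀ + 2f₁ + 2f₂ + 2f₃ + 2f₄ + 2f₅ + 2f₆ + f₇] = 0.214286·(37.571429) = 8.0510.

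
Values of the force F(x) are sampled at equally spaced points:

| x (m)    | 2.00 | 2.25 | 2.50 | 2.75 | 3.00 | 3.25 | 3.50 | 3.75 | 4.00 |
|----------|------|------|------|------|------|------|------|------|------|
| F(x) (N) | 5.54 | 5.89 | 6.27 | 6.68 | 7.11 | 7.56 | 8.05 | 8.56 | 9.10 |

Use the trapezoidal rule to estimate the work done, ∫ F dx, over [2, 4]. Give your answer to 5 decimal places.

14.36000

h = 0.25, n = 8.
(h/2)·[y₀ + 2y₁ + 2y₂ + 2y₃ + 2y₄ + 2y₅ + 2y₆ + 2y₇ + y₈] = 0.125·(114.88) = 14.36000.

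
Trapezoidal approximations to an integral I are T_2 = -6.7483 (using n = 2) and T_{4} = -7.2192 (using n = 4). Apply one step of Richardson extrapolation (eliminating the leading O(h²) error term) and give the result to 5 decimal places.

R = (4·T_{4} − T_2) / 3 = (4·(-7.2192) − (-6.7483))/3 = (-22.1285)/3 = -7.37617.

-7.37617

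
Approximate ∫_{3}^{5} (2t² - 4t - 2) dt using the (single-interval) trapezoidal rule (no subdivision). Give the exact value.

T = (b−a)/2 · [f(3) + f(5)] = 1·[4 + 28] = 32.

32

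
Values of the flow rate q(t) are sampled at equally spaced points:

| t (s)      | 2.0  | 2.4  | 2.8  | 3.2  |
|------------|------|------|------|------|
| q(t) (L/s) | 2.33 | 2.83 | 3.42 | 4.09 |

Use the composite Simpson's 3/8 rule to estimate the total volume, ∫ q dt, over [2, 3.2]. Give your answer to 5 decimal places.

h = 0.4, n = 3.
(3h/8)·[y₀ + 3y₁ + 3y₂ + y₃] = 0.15·(25.17) = 3.77550.

3.77550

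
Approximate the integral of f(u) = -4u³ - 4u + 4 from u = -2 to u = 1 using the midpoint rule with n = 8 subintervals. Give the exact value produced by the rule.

h = (1 − (-2))/8 = 0.375.
Midpoints m₁,…,m₈ = -1.8125, -1.4375, -1.0625, -0.6875, -0.3125, 0.0625, 0.4375, 0.8125.
f(m₁)=35.0673828125, f(m₂)=21.6318359375, f(m₃)=13.0478515625, f(m₄)=8.0498046875, f(m₅)=5.3720703125, f(m₆)=3.7490234375, f(m₇)=1.9150390625, f(m₈)=-1.3955078125.
h·[f(m₁) + f(m₂) + f(m₃) + f(m₄) + f(m₅) + f(m₆) + f(m₇) + f(m₈)] = 0.375·(87.4375) = 32.7890625.

32.7890625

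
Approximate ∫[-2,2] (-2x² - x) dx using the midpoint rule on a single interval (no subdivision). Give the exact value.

M = (b−a)·f(0) = 4·(0) = 0.

0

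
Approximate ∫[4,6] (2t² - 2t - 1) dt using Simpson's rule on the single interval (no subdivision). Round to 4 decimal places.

S = (b−a)/6 · [f(4) + 4f(5) + f(6)] = 0.333333·[23 + 4·39 + 59] = 79.3333.

79.3333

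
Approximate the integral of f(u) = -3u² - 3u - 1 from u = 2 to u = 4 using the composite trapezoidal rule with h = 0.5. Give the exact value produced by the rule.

h = (4 − 2)/4 = 0.5.
Nodes u₀,…,u₄ = 2, 2.5, 3, 3.5, 4.
f(u) = -3u² - 3u - 1: f₀=-19, f₁=-27.25, f₂=-37, f₃=-48.25, f₄=-61.
(h/2)·[f₀ + 2f₁ + 2f₂ + 2f₃ + f₄] = 0.25·(-305) = -76.25.

-76.25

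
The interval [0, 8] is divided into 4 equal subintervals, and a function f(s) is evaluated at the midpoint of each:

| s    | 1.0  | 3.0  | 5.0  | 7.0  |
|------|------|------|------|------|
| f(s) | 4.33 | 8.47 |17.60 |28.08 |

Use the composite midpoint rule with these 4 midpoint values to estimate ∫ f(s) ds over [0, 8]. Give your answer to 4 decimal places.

h = 2, n = 4.
h·[y(m₁) + y(m₂) + y(m₃) + y(m₄)] = 2·(58.48) = 116.9600.

116.9600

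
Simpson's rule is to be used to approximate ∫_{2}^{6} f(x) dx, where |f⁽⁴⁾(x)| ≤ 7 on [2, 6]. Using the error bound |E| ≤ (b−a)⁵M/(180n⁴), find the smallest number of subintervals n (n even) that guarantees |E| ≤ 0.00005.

30

Need 7168/(180n⁴) ≤ 0.00005.
n⁴ ≥ 7168/(180·0.00005) = 796444 ⇒ n ≥ 29.8737, so the smallest even n is 30. (n must be even for Simpson's rule.)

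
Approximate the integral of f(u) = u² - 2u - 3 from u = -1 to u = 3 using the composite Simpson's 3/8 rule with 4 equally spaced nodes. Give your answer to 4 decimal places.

h = (3 − (-1))/3 = 1.333333.
Nodes u₀,…,u₃ = -1, 0.333333, 1.666667, 3.
f(u) = u² - 2u - 3: f₀=0, f₁=-3.555556, f₂=-3.555556, f₃=0.
(3h/8)·[f₀ + 3f₁ + 3f₂ + f₃] = 0.5·(-21.333333) = -10.6667.

-10.6667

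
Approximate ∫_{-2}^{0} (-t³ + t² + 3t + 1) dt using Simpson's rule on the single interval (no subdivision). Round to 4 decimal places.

2.6667

S = (b−a)/6 · [f(-2) + 4f(-1) + f(0)] = 0.333333·[7 + 4·0 + 1] = 2.6667.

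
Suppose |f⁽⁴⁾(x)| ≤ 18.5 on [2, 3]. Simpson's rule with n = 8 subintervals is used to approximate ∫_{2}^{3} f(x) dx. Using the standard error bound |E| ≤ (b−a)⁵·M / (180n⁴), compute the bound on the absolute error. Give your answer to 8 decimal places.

0.00002509

|E| ≤ (1)⁵·18.5 / (180·8⁴) = 18.5/737280 = 0.00002509.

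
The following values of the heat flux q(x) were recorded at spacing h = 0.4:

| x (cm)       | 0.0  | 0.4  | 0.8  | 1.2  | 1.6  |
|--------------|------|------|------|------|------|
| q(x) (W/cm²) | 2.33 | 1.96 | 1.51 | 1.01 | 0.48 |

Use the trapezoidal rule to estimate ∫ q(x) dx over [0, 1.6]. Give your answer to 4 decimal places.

2.3540

h = 0.4, n = 4.
(h/2)·[y₀ + 2y₁ + 2y₂ + 2y₃ + y₄] = 0.2·(11.77) = 2.3540.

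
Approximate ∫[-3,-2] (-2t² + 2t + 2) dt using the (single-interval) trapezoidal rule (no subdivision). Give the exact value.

T = (b−a)/2 · [f(-3) + f(-2)] = 0.5·[(-22) + (-10)] = -16.

-16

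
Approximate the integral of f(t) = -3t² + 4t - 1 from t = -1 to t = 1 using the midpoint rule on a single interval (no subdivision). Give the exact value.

-2

M = (b−a)·f(0) = 2·(-1) = -2.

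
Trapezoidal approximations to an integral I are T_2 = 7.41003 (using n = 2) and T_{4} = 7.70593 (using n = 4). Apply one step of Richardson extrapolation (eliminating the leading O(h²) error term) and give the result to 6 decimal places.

7.804563

R = (4·T_{4} − T_2) / 3 = (4·7.70593 − 7.41003)/3 = (23.41369)/3 = 7.804563.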